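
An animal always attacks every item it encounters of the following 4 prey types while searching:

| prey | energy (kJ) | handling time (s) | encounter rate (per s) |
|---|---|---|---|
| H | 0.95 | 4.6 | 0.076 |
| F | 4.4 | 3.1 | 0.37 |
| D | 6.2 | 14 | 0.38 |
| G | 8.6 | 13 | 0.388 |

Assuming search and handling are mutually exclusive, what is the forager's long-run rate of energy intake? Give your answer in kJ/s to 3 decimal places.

0.575 kJ/s

R = (0.076×0.95 + 0.37×4.4 + 0.38×6.2 + 0.388×8.6) / (1 + 0.076×4.6 + 0.37×3.1 + 0.38×14 + 0.388×13) = 7.393/12.86 = 0.5749 kJ/s.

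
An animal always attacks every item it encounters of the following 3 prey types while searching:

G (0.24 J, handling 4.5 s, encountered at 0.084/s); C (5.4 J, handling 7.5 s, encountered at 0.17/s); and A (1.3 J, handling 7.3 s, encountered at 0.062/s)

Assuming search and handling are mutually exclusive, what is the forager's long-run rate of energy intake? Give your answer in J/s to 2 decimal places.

0.33 J/s

Energy encountered per unit search time: 0.084×0.24 + 0.17×5.4 + 0.062×1.3 = 1.019 J/s.
Handling time per unit search time: 0.084×4.5 + 0.17×7.5 + 0.062×7.3 = 2.106.
Rate = 1.019/(1 + 2.106) = 0.328 J/s.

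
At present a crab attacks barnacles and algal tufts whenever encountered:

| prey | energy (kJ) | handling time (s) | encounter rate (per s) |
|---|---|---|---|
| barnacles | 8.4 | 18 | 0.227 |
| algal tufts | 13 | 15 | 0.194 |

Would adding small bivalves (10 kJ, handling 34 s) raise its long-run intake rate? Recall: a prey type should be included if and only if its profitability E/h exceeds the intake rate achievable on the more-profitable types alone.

No

On barnacles and algal tufts alone, R = ΣλE/(1+Σλh) = 4.429/7.996 = 0.5539 kJ/s.
small bivalves: E/h = 10/34 = 0.2941 kJ/s.
0.2941 < 0.5539, so adding small bivalves would lower the average — exclude it.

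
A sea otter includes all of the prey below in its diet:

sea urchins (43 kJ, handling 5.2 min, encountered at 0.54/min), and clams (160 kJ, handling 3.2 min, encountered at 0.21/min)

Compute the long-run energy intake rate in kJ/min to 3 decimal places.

12.683 kJ/min

R = (0.54×43 + 0.21×160) / (1 + 0.54×5.2 + 0.21×3.2) = 56.82/4.48 = 12.68 kJ/min.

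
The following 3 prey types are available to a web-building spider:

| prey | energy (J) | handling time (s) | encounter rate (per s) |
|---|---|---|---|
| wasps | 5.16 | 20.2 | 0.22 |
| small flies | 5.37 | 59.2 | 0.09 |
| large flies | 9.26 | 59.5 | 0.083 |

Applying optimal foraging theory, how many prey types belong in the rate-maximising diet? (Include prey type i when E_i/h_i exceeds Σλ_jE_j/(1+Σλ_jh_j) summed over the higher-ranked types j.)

E/h in descending order: wasps 0.255, large flies 0.156, small flies 0.0907 J/s. The optimal diet is the largest prefix of this list for which every included type satisfies E_i/h_i > R on the types above it.
Rate on top 1: 0.2085. large flies: 0.156 < 0.2085 → exclude; stop.
Optimal diet: wasps — 1 of 3 types.

1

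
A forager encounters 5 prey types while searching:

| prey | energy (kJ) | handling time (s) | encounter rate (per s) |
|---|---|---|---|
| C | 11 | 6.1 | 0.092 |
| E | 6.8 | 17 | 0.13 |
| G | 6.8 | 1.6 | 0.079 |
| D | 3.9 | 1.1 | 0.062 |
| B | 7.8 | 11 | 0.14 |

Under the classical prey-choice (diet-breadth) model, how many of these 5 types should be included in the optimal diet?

3

E/h in descending order: G 4.25, D 3.55, C 1.8, B 0.709, E 0.4 kJ/s. The optimal diet is the largest prefix of this list for which every included type satisfies E_i/h_i > R on the types above it.
Rate on top 1: 0.4769. D: 3.55 > 0.4769 → include.
Rate on top 2: 0.6521. C: 1.8 > 0.6521 → include.
Rate on top 3: 1.02. B: 0.709 < 1.02 → exclude; stop.
Optimal diet: G, D, C — 3 of 5 types.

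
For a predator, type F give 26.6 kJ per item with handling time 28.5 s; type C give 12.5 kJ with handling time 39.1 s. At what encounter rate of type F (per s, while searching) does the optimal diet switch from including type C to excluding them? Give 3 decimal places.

The zero-one rule: include type C iff E₂/h₂ > λE₁/(1+λh₁). Equality gives the switch point.
λE₁h₂ = E₂ + λE₂h₁ ⇒ λ = E₂/(E₁h₂ − E₂h₁) = 12.5/(1040 − 356.2) = 0.01828 per s.

0.018 per s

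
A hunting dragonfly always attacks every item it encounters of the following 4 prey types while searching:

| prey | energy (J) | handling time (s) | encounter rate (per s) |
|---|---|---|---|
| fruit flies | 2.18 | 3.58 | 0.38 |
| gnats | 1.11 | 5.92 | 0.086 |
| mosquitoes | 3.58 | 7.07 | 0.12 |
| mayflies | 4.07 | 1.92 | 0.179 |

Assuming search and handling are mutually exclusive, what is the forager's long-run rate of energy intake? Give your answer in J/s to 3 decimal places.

R = (0.38×2.18 + 0.086×1.11 + 0.12×3.58 + 0.179×4.07) / (1 + 0.38×3.58 + 0.086×5.92 + 0.12×7.07 + 0.179×1.92) = 2.082/4.062 = 0.5126 J/s.

0.513 J/s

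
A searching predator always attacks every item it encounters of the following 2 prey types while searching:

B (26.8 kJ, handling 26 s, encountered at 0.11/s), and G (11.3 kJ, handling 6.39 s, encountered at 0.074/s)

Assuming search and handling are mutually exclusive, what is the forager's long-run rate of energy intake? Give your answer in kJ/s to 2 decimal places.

0.87 kJ/s

Energy encountered per unit search time: 0.11×26.8 + 0.074×11.3 = 3.784 kJ/s.
Handling time per unit search time: 0.11×26 + 0.074×6.39 = 3.333.
Rate = 3.784/(1 + 3.333) = 0.8734 kJ/s.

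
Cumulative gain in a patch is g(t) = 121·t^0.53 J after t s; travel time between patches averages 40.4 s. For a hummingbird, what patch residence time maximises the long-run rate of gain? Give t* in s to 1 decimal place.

45.6 s

Optimal t* satisfies g'(t*) = g(t*)/(T + t*).
g'(t) = 0.53·121·t^-0.47. Setting 0.53·121·t^-0.47 = 121·t^0.53/(40.4+t) gives 0.53(40.4+t) = t, so 0.47·t = 0.53×40.4.
t* = 0.53×40.4/0.47 = 45.56 s.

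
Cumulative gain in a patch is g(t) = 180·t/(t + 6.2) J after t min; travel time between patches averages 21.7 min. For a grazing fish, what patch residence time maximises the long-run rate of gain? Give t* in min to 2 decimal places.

11.60 min

Optimal t* satisfies g'(t*) = g(t*)/(T + t*).
g'(t) = 180·6.2/(t + 6.2)². Setting 180·6.2/(t+6.2)² = 180t/[(t+6.2)(21.7+t)] gives 6.2(21.7+t) = t(t+6.2), so t² = 6.2×21.7 = 134.5.
t* = √134.5 = 11.6 min.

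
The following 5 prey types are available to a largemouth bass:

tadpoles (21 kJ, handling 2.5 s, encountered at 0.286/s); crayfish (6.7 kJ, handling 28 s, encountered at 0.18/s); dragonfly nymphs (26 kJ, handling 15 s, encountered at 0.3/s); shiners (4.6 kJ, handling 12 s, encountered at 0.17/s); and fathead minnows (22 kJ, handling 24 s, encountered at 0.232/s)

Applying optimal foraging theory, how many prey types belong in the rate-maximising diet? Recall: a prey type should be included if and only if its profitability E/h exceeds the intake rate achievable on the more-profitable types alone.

E/h in descending order: tadpoles 8.4, dragonfly nymphs 1.73, fathead minnows 0.917, shiners 0.383, crayfish 0.239 kJ/s. The optimal diet is the largest prefix of this list for which every included type satisfies E_i/h_i > R on the types above it.
Rate on top 1: 3.502. dragonfly nymphs: 1.73 < 3.502 → exclude; stop.
Optimal diet: tadpoles — 1 of 5 types.

1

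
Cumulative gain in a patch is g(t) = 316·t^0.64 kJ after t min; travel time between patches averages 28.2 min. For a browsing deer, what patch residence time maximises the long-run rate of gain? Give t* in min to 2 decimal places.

Optimal t* satisfies g'(t*) = g(t*)/(T + t*).
g'(t) = 0.64·316·t^-0.36. Setting 0.64·316·t^-0.36 = 316·t^0.64/(28.2+t) gives 0.64(28.2+t) = t, so 0.36·t = 0.64×28.2.
t* = 0.64×28.2/0.36 = 50.13 min.

50.13 min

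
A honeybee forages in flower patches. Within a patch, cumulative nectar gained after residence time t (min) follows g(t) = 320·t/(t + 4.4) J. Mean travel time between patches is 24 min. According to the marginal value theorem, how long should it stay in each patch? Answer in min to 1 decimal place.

Optimal t* satisfies g'(t*) = g(t*)/(T + t*).
g'(t) = 320·4.4/(t + 4.4)². Setting 320·4.4/(t+4.4)² = 320t/[(t+4.4)(24+t)] gives 4.4(24+t) = t(t+4.4), so t² = 4.4×24 = 105.6.
t* = √105.6 = 10.28 min.

10.3 min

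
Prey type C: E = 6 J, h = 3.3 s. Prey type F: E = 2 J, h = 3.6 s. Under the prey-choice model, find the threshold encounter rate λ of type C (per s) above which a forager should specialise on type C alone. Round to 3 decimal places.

The zero-one rule: include type F iff E₂/h₂ > λE₁/(1+λh₁). Equality gives the switch point.
λE₁h₂ = E₂ + λE₂h₁ ⇒ λ = E₂/(E₁h₂ − E₂h₁) = 2/(21.6 − 6.6) = 0.1333 per s.

0.133 per s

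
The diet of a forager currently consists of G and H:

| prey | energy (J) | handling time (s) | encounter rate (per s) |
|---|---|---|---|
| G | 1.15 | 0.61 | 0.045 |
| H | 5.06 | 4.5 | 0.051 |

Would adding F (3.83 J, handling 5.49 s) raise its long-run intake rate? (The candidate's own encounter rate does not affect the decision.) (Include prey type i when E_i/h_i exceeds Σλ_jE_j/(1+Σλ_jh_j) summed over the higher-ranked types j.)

Yes

On G and H alone, R = ΣλE/(1+Σλh) = 0.3098/1.257 = 0.2465 J/s.
F: E/h = 3.83/5.49 = 0.6976 J/s.
0.6976 > 0.2465, so adding F raises the average — include it.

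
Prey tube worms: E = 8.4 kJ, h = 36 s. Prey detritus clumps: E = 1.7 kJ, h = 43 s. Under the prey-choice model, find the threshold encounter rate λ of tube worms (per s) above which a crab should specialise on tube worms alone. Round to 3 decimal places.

At the threshold, the rate on tube worms alone equals the profitability of detritus clumps: λ·8.4/(1 + λ·36) = 1.7/43 = 0.03953.
Rearranging, λ(8.4 − 0.03953×36) = 0.03953, so λ = 0.03953/6.977 = 0.005667 per s.

0.006 per s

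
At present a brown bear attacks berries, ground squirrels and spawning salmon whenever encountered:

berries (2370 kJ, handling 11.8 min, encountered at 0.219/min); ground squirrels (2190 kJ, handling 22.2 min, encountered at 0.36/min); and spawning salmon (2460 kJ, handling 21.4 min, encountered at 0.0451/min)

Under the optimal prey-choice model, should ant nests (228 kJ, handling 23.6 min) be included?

No

On berries, ground squirrels and spawning salmon alone, R = ΣλE/(1+Σλh) = 1418/12.54 = 113.1 kJ/min.
Profitability of ant nests: 228/23.6 = 9.661 kJ/min.
9.661 < 113.1, so adding ant nests would lower the average — exclude it.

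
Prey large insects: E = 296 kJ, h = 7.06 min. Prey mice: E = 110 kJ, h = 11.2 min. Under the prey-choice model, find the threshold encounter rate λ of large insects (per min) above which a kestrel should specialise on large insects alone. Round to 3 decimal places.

0.043 per min

Drop mice once their profitability E₂/h₂ falls below the rate achievable on large insects alone: E₂/h₂ = λE₁/(1 + λh₁).
Solve for λ: λE₁h₂ = E₂(1 + λh₁) → λ(E₁h₂ − E₂h₁) = E₂ → λ = E₂/(E₁h₂ − E₂h₁).
λ = 110/(296×11.2 − 110×7.06) = 110/2539 = 0.04333 per min.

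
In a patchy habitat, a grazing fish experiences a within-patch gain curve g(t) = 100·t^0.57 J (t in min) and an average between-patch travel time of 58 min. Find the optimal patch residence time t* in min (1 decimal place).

Optimal t* satisfies g'(t*) = g(t*)/(T + t*).
g'(t) = 0.57·100·t^-0.43. Setting 0.57·100·t^-0.43 = 100·t^0.57/(58+t) gives 0.57(58+t) = t, so 0.43·t = 0.57×58.
t* = 0.57×58/0.43 = 76.88 min.

76.9 min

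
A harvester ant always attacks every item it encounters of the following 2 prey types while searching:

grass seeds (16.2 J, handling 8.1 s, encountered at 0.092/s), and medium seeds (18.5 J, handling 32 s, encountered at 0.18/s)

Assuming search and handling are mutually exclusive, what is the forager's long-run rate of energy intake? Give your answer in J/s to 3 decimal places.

Energy encountered per unit search time: 0.092×16.2 + 0.18×18.5 = 4.82 J/s.
Handling time per unit search time: 0.092×8.1 + 0.18×32 = 6.505.
Rate = 4.82/(1 + 6.505) = 0.6423 J/s.

0.642 J/s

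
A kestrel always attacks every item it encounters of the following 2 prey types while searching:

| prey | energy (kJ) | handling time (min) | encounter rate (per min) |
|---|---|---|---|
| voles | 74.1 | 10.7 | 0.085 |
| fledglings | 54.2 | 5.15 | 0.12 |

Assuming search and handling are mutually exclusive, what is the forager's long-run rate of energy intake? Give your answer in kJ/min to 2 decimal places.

R = (0.085×74.1 + 0.12×54.2) / (1 + 0.085×10.7 + 0.12×5.15) = 12.8/2.527 = 5.065 kJ/min.

5.07 kJ/min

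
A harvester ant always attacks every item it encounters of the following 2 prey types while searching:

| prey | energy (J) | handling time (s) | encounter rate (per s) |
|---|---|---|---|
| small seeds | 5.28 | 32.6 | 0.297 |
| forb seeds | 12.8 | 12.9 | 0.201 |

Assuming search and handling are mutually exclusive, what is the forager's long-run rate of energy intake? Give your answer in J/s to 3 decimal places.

Energy encountered per unit search time: 0.297×5.28 + 0.201×12.8 = 4.141 J/s.
Handling time per unit search time: 0.297×32.6 + 0.201×12.9 = 12.28.
Rate = 4.141/(1 + 12.28) = 0.3119 J/s.

0.312 J/s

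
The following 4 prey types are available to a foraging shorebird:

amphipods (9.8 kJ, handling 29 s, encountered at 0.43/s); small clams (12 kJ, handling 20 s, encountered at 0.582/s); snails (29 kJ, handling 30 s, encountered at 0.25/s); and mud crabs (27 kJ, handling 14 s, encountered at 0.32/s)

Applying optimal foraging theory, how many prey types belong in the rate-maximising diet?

Profitabilities (E/h, kJ/s): mud crabs 1.93, snails 0.967, small clams 0.6, amphipods 0.338. Add prey in this order while the next type's profitability exceeds the intake rate on those already taken.
Rate on top 1: 1.577. snails: 0.967 < 1.577 → exclude; stop.
Optimal diet: mud crabs — 1 of 4 types.

1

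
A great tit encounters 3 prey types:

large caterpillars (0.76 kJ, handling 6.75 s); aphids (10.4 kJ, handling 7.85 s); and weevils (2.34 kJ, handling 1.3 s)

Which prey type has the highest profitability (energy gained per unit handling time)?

Profitability E/h (kJ/s): large caterpillars = 0.76/6.75 = 0.113, aphids = 10.4/7.85 = 1.32, weevils = 2.34/1.3 = 1.8.
Ranked: weevils > aphids > large caterpillars.

weevils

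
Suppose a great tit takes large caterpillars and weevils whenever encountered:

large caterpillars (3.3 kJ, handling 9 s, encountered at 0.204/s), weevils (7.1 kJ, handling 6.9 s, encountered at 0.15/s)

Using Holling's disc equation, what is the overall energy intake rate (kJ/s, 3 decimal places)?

R = Σλ_iE_i / (1 + Σλ_ih_i)
Numerator: 0.204×3.3 + 0.15×7.1 = 1.738
Denominator: 1 + 0.204×9 + 0.15×6.9 = 3.871
R = 1.738/3.871 = 0.449 kJ/s

0.449 kJ/s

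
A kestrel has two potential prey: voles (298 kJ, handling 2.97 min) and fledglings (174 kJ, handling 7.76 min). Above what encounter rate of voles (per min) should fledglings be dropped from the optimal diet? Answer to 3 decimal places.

0.097 per min

The zero-one rule: include fledglings iff E₂/h₂ > λE₁/(1+λh₁). Equality gives the switch point.
λE₁h₂ = E₂ + λE₂h₁ ⇒ λ = E₂/(E₁h₂ − E₂h₁) = 174/(2312 − 516.8) = 0.0969 per min.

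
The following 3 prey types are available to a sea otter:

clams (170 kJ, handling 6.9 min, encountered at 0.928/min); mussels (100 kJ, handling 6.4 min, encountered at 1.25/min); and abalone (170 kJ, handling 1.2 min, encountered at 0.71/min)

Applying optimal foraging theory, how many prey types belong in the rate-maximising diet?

E/h in descending order: abalone 142, clams 24.6, mussels 15.6 kJ/min. The optimal diet is the largest prefix of this list for which every included type satisfies E_i/h_i > R on the types above it.
Rate on top 1: 65.17. clams: 24.6 < 65.17 → exclude; stop.
Optimal diet: abalone — 1 of 3 types.

1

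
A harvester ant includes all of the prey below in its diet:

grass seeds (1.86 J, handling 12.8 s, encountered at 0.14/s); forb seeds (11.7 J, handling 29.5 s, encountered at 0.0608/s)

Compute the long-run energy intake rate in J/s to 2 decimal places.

0.21 J/s

Energy encountered per unit search time: 0.14×1.86 + 0.0608×11.7 = 0.9718 J/s.
Handling time per unit search time: 0.14×12.8 + 0.0608×29.5 = 3.586.
Rate = 0.9718/(1 + 3.586) = 0.2119 J/s.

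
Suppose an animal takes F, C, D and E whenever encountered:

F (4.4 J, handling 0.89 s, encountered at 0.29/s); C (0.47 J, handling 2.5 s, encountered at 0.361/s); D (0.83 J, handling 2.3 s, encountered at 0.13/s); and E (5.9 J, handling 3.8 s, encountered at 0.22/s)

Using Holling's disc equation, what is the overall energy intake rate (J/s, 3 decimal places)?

Energy encountered per unit search time: 0.29×4.4 + 0.361×0.47 + 0.13×0.83 + 0.22×5.9 = 2.852 J/s.
Handling time per unit search time: 0.29×0.89 + 0.361×2.5 + 0.13×2.3 + 0.22×3.8 = 2.296.
Rate = 2.852/(1 + 2.296) = 0.8653 J/s.

0.865 J/s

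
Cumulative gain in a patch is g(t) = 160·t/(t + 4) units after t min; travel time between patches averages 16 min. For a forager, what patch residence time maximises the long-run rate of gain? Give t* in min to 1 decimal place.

Optimal t* satisfies g'(t*) = g(t*)/(T + t*).
g'(t) = 160·4/(t + 4)². Setting 160·4/(t+4)² = 160t/[(t+4)(16+t)] gives 4(16+t) = t(t+4), so t² = 4×16 = 64.
t* = √64 = 8 min.

8.0 min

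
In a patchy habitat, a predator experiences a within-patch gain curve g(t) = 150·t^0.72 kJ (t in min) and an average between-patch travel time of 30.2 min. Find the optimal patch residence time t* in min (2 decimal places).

77.66 min

Optimal t* satisfies g'(t*) = g(t*)/(T + t*).
g'(t) = 0.72·150·t^-0.28. Setting 0.72·150·t^-0.28 = 150·t^0.72/(30.2+t) gives 0.72(30.2+t) = t, so 0.28·t = 0.72×30.2.
t* = 0.72×30.2/0.28 = 77.66 min.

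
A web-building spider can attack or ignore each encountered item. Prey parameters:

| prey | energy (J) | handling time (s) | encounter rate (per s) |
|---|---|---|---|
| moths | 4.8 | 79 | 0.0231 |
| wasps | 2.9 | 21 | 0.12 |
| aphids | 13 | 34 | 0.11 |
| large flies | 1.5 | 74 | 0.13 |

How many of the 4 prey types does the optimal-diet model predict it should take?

1

E/h in descending order: aphids 0.382, wasps 0.138, moths 0.0608, large flies 0.0203 J/s. The optimal diet is the largest prefix of this list for which every included type satisfies E_i/h_i > R on the types above it.
Rate on top 1: 0.3017. wasps: 0.138 < 0.3017 → exclude; stop.
Optimal diet: aphids — 1 of 4 types.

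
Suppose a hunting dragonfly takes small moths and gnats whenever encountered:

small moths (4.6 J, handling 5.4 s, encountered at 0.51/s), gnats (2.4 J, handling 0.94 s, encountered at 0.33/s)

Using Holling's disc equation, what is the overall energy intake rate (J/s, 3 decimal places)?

Energy encountered per unit search time: 0.51×4.6 + 0.33×2.4 = 3.138 J/s.
Handling time per unit search time: 0.51×5.4 + 0.33×0.94 = 3.064.
Rate = 3.138/(1 + 3.064) = 0.7721 J/s.

0.772 J/s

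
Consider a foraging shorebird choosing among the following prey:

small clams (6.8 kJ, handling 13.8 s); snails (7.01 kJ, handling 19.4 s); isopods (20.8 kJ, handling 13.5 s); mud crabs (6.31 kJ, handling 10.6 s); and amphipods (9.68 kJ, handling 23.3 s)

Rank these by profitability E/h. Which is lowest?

In descending order of E/h:
isopods: 20.8/13.5 = 1.54 kJ/s
mud crabs: 6.31/10.6 = 0.595 kJ/s
small clams: 6.8/13.8 = 0.493 kJ/s
amphipods: 9.68/23.3 = 0.415 kJ/s
snails: 7.01/19.4 = 0.361 kJ/s

snails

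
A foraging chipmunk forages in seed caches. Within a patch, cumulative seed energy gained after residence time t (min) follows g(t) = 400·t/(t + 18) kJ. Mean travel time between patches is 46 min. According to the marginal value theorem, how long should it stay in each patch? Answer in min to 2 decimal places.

28.77 min

By the marginal value theorem, leave when the instantaneous gain rate g'(t) equals the habitat-wide average g(t)/(T + t).
g'(t) = 400·18/(t + 18)². Setting 400·18/(t+18)² = 400t/[(t+18)(46+t)] gives 18(46+t) = t(t+18), so t² = 18×46 = 828.
t* = √828 = 28.77 min.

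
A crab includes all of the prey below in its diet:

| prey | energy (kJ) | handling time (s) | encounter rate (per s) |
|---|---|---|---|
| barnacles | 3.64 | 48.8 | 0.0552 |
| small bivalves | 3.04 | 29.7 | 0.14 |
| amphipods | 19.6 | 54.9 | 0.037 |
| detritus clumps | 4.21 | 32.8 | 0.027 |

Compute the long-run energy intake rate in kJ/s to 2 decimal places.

0.14 kJ/s

Energy encountered per unit search time: 0.0552×3.64 + 0.14×3.04 + 0.037×19.6 + 0.027×4.21 = 1.465 kJ/s.
Handling time per unit search time: 0.0552×48.8 + 0.14×29.7 + 0.037×54.9 + 0.027×32.8 = 9.769.
Rate = 1.465/(1 + 9.769) = 0.1361 kJ/s.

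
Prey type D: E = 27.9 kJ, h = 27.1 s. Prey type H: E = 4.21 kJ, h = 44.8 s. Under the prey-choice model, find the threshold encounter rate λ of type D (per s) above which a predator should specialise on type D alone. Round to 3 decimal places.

0.004 per s

The zero-one rule: include type H iff E₂/h₂ > λE₁/(1+λh₁). Equality gives the switch point.
λE₁h₂ = E₂ + λE₂h₁ ⇒ λ = E₂/(E₁h₂ − E₂h₁) = 4.21/(1250 − 114.1) = 0.003707 per s.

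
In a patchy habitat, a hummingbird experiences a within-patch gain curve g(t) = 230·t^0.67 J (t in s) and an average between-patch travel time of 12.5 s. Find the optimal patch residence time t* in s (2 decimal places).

25.38 s

By the marginal value theorem, leave when the instantaneous gain rate g'(t) equals the habitat-wide average g(t)/(T + t).
g'(t) = 0.67·230·t^-0.33. Setting 0.67·230·t^-0.33 = 230·t^0.67/(12.5+t) gives 0.67(12.5+t) = t, so 0.33·t = 0.67×12.5.
t* = 0.67×12.5/0.33 = 25.38 s.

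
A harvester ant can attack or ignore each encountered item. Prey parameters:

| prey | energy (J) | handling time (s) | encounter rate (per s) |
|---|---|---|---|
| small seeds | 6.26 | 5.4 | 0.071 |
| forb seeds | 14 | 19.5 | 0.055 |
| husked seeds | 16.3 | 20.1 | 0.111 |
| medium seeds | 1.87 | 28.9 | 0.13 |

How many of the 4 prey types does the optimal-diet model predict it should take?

Rank by E/h (J/s): small seeds 1.16, husked seeds 0.811, forb seeds 0.718, medium seeds 0.0647. Include each in turn until the next type's E/h falls below the running intake rate.
Rate on top 1: 0.3213. husked seeds: 0.811 > 0.3213 → include.
Rate on top 2: 0.6235. forb seeds: 0.718 > 0.6235 → include.
Rate on top 3: 0.6451. medium seeds: 0.0647 < 0.6451 → exclude; stop.
Optimal diet: small seeds, husked seeds, forb seeds — 3 of 4 types.

3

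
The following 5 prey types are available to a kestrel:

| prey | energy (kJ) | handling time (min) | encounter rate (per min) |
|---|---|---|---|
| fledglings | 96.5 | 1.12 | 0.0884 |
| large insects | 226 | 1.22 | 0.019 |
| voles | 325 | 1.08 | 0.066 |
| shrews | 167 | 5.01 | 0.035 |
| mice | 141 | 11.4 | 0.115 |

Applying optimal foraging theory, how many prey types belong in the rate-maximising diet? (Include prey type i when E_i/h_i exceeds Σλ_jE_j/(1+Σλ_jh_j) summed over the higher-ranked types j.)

4

Rank by E/h (kJ/min): voles 301, large insects 185, fledglings 86.2, shrews 33.3, mice 12.4. Include each in turn until the next type's E/h falls below the running intake rate.
Rate on top 1: 20.02. large insects: 185 > 20.02 → include.
Rate on top 2: 23.52. fledglings: 86.2 > 23.52 → include.
Rate on top 3: 28.72. shrews: 33.3 > 28.72 → include.
Rate on top 4: 29.31. mice: 12.4 < 29.31 → exclude; stop.
Optimal diet: voles, large insects, fledglings, shrews — 4 of 5 types.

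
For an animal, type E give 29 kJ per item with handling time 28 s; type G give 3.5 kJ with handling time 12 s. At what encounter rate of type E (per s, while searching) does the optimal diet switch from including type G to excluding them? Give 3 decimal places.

At the threshold, the rate on type E alone equals the profitability of type G: λ·29/(1 + λ·28) = 3.5/12 = 0.2917.
Rearranging, λ(29 − 0.2917×28) = 0.2917, so λ = 0.2917/20.83 = 0.014 per s.

0.014 per s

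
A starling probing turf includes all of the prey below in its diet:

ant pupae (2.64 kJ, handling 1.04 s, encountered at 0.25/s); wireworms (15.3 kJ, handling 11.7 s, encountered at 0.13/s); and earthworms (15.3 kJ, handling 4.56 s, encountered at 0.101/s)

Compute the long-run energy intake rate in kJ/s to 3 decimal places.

1.294 kJ/s

Energy encountered per unit search time: 0.25×2.64 + 0.13×15.3 + 0.101×15.3 = 4.194 kJ/s.
Handling time per unit search time: 0.25×1.04 + 0.13×11.7 + 0.101×4.56 = 2.242.
Rate = 4.194/(1 + 2.242) = 1.294 kJ/s.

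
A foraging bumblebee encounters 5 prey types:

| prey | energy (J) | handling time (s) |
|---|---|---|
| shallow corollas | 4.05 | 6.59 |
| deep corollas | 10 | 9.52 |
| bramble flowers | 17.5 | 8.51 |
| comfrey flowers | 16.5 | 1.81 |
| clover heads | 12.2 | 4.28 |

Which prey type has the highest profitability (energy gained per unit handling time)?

In descending order of E/h:
comfrey flowers: 16.5/1.81 = 9.12 J/s
clover heads: 12.2/4.28 = 2.85 J/s
bramble flowers: 17.5/8.51 = 2.06 J/s
deep corollas: 10/9.52 = 1.05 J/s
shallow corollas: 4.05/6.59 = 0.615 J/s

comfrey flowers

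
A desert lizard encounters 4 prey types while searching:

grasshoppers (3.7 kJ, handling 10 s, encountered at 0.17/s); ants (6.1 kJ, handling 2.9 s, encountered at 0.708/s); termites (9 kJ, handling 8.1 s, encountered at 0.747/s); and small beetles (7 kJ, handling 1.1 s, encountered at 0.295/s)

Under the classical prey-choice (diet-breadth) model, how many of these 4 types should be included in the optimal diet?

2

Rank by E/h (kJ/s): small beetles 6.36, ants 2.1, termites 1.11, grasshoppers 0.37. Include each in turn until the next type's E/h falls below the running intake rate.
Rate on top 1: 1.559. ants: 2.1 > 1.559 → include.
Rate on top 2: 1.89. termites: 1.11 < 1.89 → exclude; stop.
Optimal diet: small beetles, ants — 2 of 4 types.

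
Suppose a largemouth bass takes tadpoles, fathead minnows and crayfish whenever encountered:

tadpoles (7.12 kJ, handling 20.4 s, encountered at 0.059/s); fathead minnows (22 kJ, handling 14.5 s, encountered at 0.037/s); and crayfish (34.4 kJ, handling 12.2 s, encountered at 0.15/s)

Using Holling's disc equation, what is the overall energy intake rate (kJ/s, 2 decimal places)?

1.40 kJ/s

R = (0.059×7.12 + 0.037×22 + 0.15×34.4) / (1 + 0.059×20.4 + 0.037×14.5 + 0.15×12.2) = 6.394/4.57 = 1.399 kJ/s.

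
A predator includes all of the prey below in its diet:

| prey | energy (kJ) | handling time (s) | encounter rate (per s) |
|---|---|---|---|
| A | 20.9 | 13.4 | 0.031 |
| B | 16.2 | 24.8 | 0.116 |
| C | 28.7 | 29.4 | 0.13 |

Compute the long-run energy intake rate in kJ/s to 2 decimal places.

0.77 kJ/s

R = (0.031×20.9 + 0.116×16.2 + 0.13×28.7) / (1 + 0.031×13.4 + 0.116×24.8 + 0.13×29.4) = 6.258/8.114 = 0.7713 kJ/s.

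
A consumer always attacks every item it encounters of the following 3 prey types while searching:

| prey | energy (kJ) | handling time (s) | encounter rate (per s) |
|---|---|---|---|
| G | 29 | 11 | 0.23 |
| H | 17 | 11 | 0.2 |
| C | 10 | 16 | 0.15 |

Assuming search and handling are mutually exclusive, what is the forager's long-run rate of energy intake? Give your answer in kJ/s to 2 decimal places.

1.42 kJ/s

Energy encountered per unit search time: 0.23×29 + 0.2×17 + 0.15×10 = 11.57 kJ/s.
Handling time per unit search time: 0.23×11 + 0.2×11 + 0.15×16 = 7.13.
Rate = 11.57/(1 + 7.13) = 1.423 kJ/s.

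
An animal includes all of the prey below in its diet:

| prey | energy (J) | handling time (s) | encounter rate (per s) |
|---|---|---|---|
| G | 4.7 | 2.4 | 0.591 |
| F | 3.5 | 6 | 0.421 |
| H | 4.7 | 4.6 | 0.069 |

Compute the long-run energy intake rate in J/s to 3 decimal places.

Energy encountered per unit search time: 0.591×4.7 + 0.421×3.5 + 0.069×4.7 = 4.575 J/s.
Handling time per unit search time: 0.591×2.4 + 0.421×6 + 0.069×4.6 = 4.262.
Rate = 4.575/(1 + 4.262) = 0.8696 J/s.

0.870 J/s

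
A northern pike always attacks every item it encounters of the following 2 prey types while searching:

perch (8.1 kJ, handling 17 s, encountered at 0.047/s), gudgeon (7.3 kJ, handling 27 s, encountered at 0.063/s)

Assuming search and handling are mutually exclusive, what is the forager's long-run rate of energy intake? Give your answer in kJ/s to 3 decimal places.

Energy encountered per unit search time: 0.047×8.1 + 0.063×7.3 = 0.8406 kJ/s.
Handling time per unit search time: 0.047×17 + 0.063×27 = 2.5.
Rate = 0.8406/(1 + 2.5) = 0.2402 kJ/s.

0.240 kJ/s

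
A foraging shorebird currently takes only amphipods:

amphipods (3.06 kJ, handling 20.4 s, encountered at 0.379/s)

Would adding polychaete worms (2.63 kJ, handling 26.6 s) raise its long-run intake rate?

On amphipods alone, R = ΣλE/(1+Σλh) = 1.16/8.732 = 0.1328 kJ/s.
polychaete worms: E/h = 2.63/26.6 = 0.09887 kJ/s.
Since 0.09887 < R, time spent handling polychaete worms is better spent searching.

No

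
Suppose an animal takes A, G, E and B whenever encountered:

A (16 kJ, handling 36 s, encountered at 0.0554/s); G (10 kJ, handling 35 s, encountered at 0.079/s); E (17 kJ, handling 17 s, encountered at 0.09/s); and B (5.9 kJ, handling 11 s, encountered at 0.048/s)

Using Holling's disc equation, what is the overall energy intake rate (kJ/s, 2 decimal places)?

0.45 kJ/s

Energy encountered per unit search time: 0.0554×16 + 0.079×10 + 0.09×17 + 0.048×5.9 = 3.49 kJ/s.
Handling time per unit search time: 0.0554×36 + 0.079×35 + 0.09×17 + 0.048×11 = 6.817.
Rate = 3.49/(1 + 6.817) = 0.4464 kJ/s.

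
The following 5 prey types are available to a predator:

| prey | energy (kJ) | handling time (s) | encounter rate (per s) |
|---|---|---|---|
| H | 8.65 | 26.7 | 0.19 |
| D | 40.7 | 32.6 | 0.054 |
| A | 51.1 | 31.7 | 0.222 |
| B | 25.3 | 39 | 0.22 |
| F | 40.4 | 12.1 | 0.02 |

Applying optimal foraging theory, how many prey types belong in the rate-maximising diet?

Rank by E/h (kJ/s): F 3.34, A 1.61, D 1.25, B 0.649, H 0.324. Include each in turn until the next type's E/h falls below the running intake rate.
Rate on top 1: 0.6506. A: 1.61 > 0.6506 → include.
Rate on top 2: 1.468. D: 1.25 < 1.468 → exclude; stop.
Optimal diet: F, A — 2 of 5 types.

2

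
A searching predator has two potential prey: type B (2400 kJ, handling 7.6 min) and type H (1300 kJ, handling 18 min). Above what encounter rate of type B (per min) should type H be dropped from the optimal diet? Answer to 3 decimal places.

0.039 per min

The zero-one rule: include type H iff E₂/h₂ > λE₁/(1+λh₁). Equality gives the switch point.
λE₁h₂ = E₂ + λE₂h₁ ⇒ λ = E₂/(E₁h₂ − E₂h₁) = 1300/(4.32e+04 − 9880) = 0.03902 per min.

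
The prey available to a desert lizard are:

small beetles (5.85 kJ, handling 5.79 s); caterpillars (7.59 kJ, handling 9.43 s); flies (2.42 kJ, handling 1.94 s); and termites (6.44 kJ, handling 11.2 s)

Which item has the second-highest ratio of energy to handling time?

In descending order of E/h:
flies: 2.42/1.94 = 1.25 kJ/s
small beetles: 5.85/5.79 = 1.01 kJ/s
caterpillars: 7.59/9.43 = 0.805 kJ/s
termites: 6.44/11.2 = 0.575 kJ/s

small beetles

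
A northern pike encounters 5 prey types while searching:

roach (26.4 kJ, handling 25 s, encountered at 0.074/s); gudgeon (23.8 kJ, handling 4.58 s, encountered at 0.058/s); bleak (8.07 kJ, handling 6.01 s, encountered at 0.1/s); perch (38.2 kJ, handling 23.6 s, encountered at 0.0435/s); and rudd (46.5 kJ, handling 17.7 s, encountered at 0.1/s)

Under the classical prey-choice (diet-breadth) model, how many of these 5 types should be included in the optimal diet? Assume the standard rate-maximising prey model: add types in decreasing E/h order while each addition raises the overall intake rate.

2

Rank by E/h (kJ/s): gudgeon 5.2, rudd 2.63, perch 1.62, bleak 1.34, roach 1.06. Include each in turn until the next type's E/h falls below the running intake rate.
Rate on top 1: 1.091. rudd: 2.63 > 1.091 → include.
Rate on top 2: 1.987. perch: 1.62 < 1.987 → exclude; stop.
Optimal diet: gudgeon, rudd — 2 of 5 types.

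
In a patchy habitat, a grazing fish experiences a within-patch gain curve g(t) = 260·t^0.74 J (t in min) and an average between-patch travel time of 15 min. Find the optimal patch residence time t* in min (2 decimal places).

42.69 min

Optimal t* satisfies g'(t*) = g(t*)/(T + t*).
g'(t) = 0.74·260·t^-0.26. Setting 0.74·260·t^-0.26 = 260·t^0.74/(15+t) gives 0.74(15+t) = t, so 0.26·t = 0.74×15.
t* = 0.74×15/0.26 = 42.69 min.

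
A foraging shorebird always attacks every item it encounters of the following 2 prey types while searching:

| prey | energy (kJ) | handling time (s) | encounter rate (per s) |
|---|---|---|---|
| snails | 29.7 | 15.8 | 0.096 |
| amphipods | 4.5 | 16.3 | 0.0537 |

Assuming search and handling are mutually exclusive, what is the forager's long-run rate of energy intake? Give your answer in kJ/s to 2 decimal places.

0.91 kJ/s

Energy encountered per unit search time: 0.096×29.7 + 0.0537×4.5 = 3.093 kJ/s.
Handling time per unit search time: 0.096×15.8 + 0.0537×16.3 = 2.392.
Rate = 3.093/(1 + 2.392) = 0.9118 kJ/s.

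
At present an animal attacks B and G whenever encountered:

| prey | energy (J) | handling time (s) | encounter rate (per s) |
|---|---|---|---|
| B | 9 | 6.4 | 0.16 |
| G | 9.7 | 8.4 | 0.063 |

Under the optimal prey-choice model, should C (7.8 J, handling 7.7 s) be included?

Yes

Intake rate on the current diet: R = (0.16×9 + 0.063×9.7) / (1 + 0.16×6.4 + 0.063×8.4) = 2.051/2.553 = 0.8033 J/s.
C: E/h = 7.8/7.7 = 1.013 J/s.
1.013 > 0.8033, so adding C raises the average — include it.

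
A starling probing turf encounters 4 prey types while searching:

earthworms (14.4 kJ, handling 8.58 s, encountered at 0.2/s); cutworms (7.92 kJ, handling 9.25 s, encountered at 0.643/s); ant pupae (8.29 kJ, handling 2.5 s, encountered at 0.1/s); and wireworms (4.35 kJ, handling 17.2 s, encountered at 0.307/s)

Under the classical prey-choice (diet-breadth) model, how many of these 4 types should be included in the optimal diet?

Profitabilities (E/h, kJ/s): ant pupae 3.32, earthworms 1.68, cutworms 0.856, wireworms 0.253. Add prey in this order while the next type's profitability exceeds the intake rate on those already taken.
Rate on top 1: 0.6632. earthworms: 1.68 > 0.6632 → include.
Rate on top 2: 1.251. cutworms: 0.856 < 1.251 → exclude; stop.
Optimal diet: ant pupae, earthworms — 2 of 4 types.

2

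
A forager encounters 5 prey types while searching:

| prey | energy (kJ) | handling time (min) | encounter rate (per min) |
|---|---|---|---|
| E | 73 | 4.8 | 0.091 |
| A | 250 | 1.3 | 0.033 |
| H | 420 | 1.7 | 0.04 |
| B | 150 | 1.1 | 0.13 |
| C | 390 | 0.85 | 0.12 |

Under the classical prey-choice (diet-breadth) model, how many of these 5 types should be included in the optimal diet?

Rank by E/h (kJ/min): C 459, H 247, A 192, B 136, E 15.2. Include each in turn until the next type's E/h falls below the running intake rate.
Rate on top 1: 42.47. H: 247 > 42.47 → include.
Rate on top 2: 54.36. A: 192 > 54.36 → include.
Rate on top 3: 59.24. B: 136 > 59.24 → include.
Rate on top 4: 67.37. E: 15.2 < 67.37 → exclude; stop.
Optimal diet: C, H, A, B — 4 of 5 types.

4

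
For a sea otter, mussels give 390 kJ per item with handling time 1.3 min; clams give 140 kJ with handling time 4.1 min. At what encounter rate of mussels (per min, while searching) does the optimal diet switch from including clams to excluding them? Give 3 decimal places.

At the threshold, the rate on mussels alone equals the profitability of clams: λ·390/(1 + λ·1.3) = 140/4.1 = 34.15.
Rearranging, λ(390 − 34.15×1.3) = 34.15, so λ = 34.15/345.6 = 0.0988 per min.

0.099 per min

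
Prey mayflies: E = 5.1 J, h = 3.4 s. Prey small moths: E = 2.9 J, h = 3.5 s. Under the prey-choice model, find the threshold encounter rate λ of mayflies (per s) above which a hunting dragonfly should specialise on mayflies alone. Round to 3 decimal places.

At the threshold, the rate on mayflies alone equals the profitability of small moths: λ·5.1/(1 + λ·3.4) = 2.9/3.5 = 0.8286.
Rearranging, λ(5.1 − 0.8286×3.4) = 0.8286, so λ = 0.8286/2.283 = 0.363 per s.

0.363 per s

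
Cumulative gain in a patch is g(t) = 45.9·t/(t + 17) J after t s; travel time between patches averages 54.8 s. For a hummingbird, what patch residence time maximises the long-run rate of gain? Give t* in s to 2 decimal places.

Maximise g(t)/(T+t): set derivative to zero → g'(t)(T+t) = g(t).
g'(t) = 45.9·17/(t + 17)². Setting 45.9·17/(t+17)² = 45.9t/[(t+17)(54.8+t)] gives 17(54.8+t) = t(t+17), so t² = 17×54.8 = 931.6.
t* = √931.6 = 30.52 s.

30.52 s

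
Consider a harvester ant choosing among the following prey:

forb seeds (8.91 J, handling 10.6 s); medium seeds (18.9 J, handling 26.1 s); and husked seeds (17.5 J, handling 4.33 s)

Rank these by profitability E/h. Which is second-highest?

forb seeds

In descending order of E/h:
husked seeds: 17.5/4.33 = 4.04 J/s
forb seeds: 8.91/10.6 = 0.841 J/s
medium seeds: 18.9/26.1 = 0.724 J/s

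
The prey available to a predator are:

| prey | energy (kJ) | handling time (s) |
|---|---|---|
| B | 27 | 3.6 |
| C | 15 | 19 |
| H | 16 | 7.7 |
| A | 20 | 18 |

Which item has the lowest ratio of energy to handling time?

C

Profitability E/h (kJ/s): B = 27/3.6 = 7.5, C = 15/19 = 0.789, H = 16/7.7 = 2.08, A = 20/18 = 1.11.
Ranked: B > H > A > C.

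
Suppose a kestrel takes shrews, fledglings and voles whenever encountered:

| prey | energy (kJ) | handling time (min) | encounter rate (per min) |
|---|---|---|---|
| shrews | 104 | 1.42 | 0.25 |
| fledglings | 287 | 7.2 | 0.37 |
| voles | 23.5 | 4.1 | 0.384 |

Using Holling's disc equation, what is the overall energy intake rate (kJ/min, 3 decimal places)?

25.247 kJ/min

R = Σλ_iE_i / (1 + Σλ_ih_i)
Numerator: 0.25×104 + 0.37×287 + 0.384×23.5 = 141.2
Denominator: 1 + 0.25×1.42 + 0.37×7.2 + 0.384×4.1 = 5.593
R = 141.2/5.593 = 25.25 kJ/min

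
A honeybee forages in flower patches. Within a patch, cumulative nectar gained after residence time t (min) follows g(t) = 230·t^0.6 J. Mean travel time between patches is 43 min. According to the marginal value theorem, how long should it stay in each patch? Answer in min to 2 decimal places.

Optimal t* satisfies g'(t*) = g(t*)/(T + t*).
g'(t) = 0.6·230·t^-0.4. Setting 0.6·230·t^-0.4 = 230·t^0.6/(43+t) gives 0.6(43+t) = t, so 0.40·t = 0.6×43.
t* = 0.6×43/0.40 = 64.5 min.

64.50 min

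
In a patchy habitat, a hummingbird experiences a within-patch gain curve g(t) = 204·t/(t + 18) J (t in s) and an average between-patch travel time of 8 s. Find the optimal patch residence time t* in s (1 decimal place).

12.0 s

Maximise g(t)/(T+t): set derivative to zero → g'(t)(T+t) = g(t).
g'(t) = 204·18/(t + 18)². Setting 204·18/(t+18)² = 204t/[(t+18)(8+t)] gives 18(8+t) = t(t+18), so t² = 18×8 = 144.
t* = √144 = 12 s.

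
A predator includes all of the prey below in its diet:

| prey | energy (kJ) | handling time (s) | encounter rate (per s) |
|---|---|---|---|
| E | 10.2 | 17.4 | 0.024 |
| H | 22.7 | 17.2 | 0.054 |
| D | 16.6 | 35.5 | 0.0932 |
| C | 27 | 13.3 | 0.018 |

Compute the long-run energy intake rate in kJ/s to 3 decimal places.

0.594 kJ/s

R = (0.024×10.2 + 0.054×22.7 + 0.0932×16.6 + 0.018×27) / (1 + 0.024×17.4 + 0.054×17.2 + 0.0932×35.5 + 0.018×13.3) = 3.504/5.894 = 0.5944 kJ/s.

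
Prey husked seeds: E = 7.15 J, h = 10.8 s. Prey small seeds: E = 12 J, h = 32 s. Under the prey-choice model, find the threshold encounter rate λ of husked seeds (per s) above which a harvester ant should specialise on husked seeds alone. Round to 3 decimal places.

The zero-one rule: include small seeds iff E₂/h₂ > λE₁/(1+λh₁). Equality gives the switch point.
λE₁h₂ = E₂ + λE₂h₁ ⇒ λ = E₂/(E₁h₂ − E₂h₁) = 12/(228.8 − 129.6) = 0.121 per s.

0.121 per s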